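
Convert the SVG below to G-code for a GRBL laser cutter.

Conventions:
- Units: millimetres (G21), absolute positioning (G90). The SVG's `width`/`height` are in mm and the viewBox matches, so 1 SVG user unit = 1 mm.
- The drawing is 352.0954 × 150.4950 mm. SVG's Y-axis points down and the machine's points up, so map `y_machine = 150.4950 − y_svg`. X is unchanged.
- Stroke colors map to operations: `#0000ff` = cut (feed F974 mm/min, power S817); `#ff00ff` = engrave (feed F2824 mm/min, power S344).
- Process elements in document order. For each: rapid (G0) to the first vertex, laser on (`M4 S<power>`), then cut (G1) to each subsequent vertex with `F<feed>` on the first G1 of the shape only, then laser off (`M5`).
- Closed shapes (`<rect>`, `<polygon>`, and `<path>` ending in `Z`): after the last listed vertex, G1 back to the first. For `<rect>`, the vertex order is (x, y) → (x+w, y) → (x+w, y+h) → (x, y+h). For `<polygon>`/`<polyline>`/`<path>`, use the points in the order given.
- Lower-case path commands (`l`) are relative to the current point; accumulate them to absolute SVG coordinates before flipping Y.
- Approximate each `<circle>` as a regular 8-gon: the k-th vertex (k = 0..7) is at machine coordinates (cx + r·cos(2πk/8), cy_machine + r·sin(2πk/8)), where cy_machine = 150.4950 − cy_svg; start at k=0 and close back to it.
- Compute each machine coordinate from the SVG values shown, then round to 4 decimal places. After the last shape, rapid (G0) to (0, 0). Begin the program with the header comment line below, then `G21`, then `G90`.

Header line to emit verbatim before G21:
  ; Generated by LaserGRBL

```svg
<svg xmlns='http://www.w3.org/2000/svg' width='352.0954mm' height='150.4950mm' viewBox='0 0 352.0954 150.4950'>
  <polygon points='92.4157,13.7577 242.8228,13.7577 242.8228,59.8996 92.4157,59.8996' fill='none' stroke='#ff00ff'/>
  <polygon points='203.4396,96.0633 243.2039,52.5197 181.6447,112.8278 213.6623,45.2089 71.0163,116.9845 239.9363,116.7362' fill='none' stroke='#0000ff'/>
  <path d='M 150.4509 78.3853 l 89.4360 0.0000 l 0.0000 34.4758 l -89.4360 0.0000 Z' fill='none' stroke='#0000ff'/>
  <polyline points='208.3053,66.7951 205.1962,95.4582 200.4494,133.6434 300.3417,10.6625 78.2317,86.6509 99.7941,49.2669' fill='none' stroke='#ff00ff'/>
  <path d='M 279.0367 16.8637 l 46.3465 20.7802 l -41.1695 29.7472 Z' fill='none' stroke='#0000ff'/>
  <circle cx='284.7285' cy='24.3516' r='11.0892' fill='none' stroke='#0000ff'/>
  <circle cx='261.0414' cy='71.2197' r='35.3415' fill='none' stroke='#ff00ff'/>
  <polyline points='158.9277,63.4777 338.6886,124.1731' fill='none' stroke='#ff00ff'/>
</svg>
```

; Generated by LaserGRBL
G21
G90
G0 X92.4157 Y136.7373
M4 S344
G1 X242.8228 Y136.7373 F2824
G1 X242.8228 Y90.5954
G1 X92.4157 Y90.5954
G1 X92.4157 Y136.7373
M5
G0 X203.4396 Y54.4317
M4 S817
G1 X243.2039 Y97.9753 F974
G1 X181.6447 Y37.6672
G1 X213.6623 Y105.2861
G1 X71.0163 Y33.5105
G1 X239.9363 Y33.7588
G1 X203.4396 Y54.4317
M5
G0 X150.4509 Y72.1097
M4 S817
G1 X239.8869 Y72.1097 F974
G1 X239.8869 Y37.6339
G1 X150.4509 Y37.6339
G1 X150.4509 Y72.1097
M5
G0 X208.3053 Y83.6999
M4 S344
G1 X205.1962 Y55.0368 F2824
G1 X200.4494 Y16.8516
G1 X300.3417 Y139.8325
G1 X78.2317 Y63.8441
G1 X99.7941 Y101.2281
M5
G0 X279.0367 Y133.6313
M4 S817
G1 X325.3832 Y112.8511 F974
G1 X284.2137 Y83.1039
G1 X279.0367 Y133.6313
M5
G0 X295.8177 Y126.1434
M4 S817
G1 X292.5697 Y133.9846 F974
G1 X284.7285 Y137.2326
G1 X276.8873 Y133.9846
G1 X273.6393 Y126.1434
G1 X276.8873 Y118.3022
G1 X284.7285 Y115.0542
G1 X292.5697 Y118.3022
G1 X295.8177 Y126.1434
M5
G0 X296.3829 Y79.2753
M4 S344
G1 X286.0316 Y104.2655 F2824
G1 X261.0414 Y114.6168
G1 X236.0512 Y104.2655
G1 X225.6999 Y79.2753
G1 X236.0512 Y54.2851
G1 X261.0414 Y43.9338
G1 X286.0316 Y54.2851
G1 X296.3829 Y79.2753
M5
G0 X158.9277 Y87.0173
M4 S344
G1 X338.6886 Y26.3219 F2824
M5
G0 X0.0000 Y0.0000

Since the viewBox matches the mm dimensions, user units are millimetres directly. The only transform is the Y-flip y_m = 150.4950 − y_svg.

Shape 1 is a rectangle drawn with `<polygon>`. Its stroke #ff00ff means engrave at S344, F2824. After flipping Y the toolpath is (92.4157,136.7373) → (242.8228,136.7373) → (242.8228,90.5954) → (92.4157,90.5954) → (92.4157,136.7373), returning to the start.

Shape 2 is a closed polygon drawn with `<polygon>`. Its stroke #0000ff means cut at S817, F974. After flipping Y the toolpath is (203.4396,54.4317) → (243.2039,97.9753) → (181.6447,37.6672) → (213.6623,105.2861) → (71.0163,33.5105) → (239.9363,33.7588) → (203.4396,54.4317), returning to the start.

Shape 3 is a rectangle drawn with `<path>`. Its stroke #0000ff means cut at S817, F974. After flipping Y the toolpath is (150.4509,72.1097) → (239.8869,72.1097) → (239.8869,37.6339) → (150.4509,37.6339) → (150.4509,72.1097), returning to the start.

Shape 4 is a open polyline drawn with `<polyline>`. Its stroke #ff00ff means engrave at S344, F2824. After flipping Y the toolpath is (208.3053,83.6999) → (205.1962,55.0368) → (200.4494,16.8516) → (300.3417,139.8325) → (78.2317,63.8441) → (99.7941,101.2281).

Shape 5 is a regular polygon drawn with `<path>`. Its stroke #0000ff means cut at S817, F974. After flipping Y the toolpath is (279.0367,133.6313) → (325.3832,112.8511) → (284.2137,83.1039) → (279.0367,133.6313), returning to the start.

Shape 6 is a circle drawn with `<circle>`. Its stroke #0000ff means cut at S817, F974. After flipping Y the toolpath is (295.8177,126.1434) → (292.5697,133.9846) → (284.7285,137.2326) → (276.8873,133.9846) → (273.6393,126.1434) → (276.8873,118.3022) → (284.7285,115.0542) → (292.5697,118.3022) → (295.8177,126.1434), returning to the start.

Shape 7 is a circle drawn with `<circle>`. Its stroke #ff00ff means engrave at S344, F2824. After flipping Y the toolpath is (296.3829,79.2753) → (286.0316,104.2655) → (261.0414,114.6168) → (236.0512,104.2655) → (225.6999,79.2753) → (236.0512,54.2851) → (261.0414,43.9338) → (286.0316,54.2851) → (296.3829,79.2753), returning to the start.

Shape 8 is a line segment drawn with `<polyline>`. Its stroke #ff00ff means engrave at S344, F2824. After flipping Y the toolpath is (158.9277,87.0173) → (338.6886,26.3219).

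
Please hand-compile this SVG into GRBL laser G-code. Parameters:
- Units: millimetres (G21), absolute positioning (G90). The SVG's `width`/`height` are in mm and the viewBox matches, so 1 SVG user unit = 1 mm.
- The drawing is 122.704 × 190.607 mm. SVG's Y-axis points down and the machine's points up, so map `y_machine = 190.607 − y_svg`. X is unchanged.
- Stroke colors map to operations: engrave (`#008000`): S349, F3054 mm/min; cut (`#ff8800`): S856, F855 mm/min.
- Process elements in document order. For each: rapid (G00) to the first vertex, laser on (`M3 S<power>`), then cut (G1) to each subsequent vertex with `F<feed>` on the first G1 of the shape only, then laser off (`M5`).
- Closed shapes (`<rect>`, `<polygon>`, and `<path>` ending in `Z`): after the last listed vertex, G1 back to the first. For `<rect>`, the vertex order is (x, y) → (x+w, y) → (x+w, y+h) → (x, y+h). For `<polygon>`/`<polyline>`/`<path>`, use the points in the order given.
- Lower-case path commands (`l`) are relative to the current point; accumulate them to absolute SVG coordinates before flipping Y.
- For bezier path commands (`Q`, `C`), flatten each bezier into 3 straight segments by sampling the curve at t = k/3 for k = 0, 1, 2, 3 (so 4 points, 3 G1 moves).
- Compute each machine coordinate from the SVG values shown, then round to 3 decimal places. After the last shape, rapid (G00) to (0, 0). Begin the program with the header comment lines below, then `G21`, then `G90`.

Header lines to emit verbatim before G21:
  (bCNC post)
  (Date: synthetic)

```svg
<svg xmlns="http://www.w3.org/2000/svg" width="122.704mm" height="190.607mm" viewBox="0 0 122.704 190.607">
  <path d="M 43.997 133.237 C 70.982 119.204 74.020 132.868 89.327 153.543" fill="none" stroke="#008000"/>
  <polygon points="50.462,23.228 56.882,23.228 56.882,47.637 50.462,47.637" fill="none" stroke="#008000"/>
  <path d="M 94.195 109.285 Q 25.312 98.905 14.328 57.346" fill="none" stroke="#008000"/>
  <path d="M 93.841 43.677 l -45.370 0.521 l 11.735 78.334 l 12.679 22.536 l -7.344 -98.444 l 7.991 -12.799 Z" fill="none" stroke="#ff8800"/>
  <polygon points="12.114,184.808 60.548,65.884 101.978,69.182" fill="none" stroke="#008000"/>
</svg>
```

(bCNC post)
(Date: synthetic)
G21
G90
G00 X43.997 Y57.370
M3 S349
G1 X64.341 Y62.937 F3054
G1 X76.768 Y54.636
G1 X89.327 Y37.064
M5
G00 X50.462 Y167.379
M3 S349
G1 X56.882 Y167.379 F3054
G1 X56.882 Y142.970
G1 X50.462 Y142.970
G1 X50.462 Y167.379
M5
G00 X94.195 Y81.322
M3 S349
G1 X54.706 Y91.706 F3054
G1 X28.084 Y109.019
G1 X14.328 Y133.261
M5
G00 X93.841 Y146.930
M3 S856
G1 X48.471 Y146.409 F855
G1 X60.206 Y68.075
G1 X72.885 Y45.539
G1 X65.541 Y143.983
G1 X73.532 Y156.782
G1 X93.841 Y146.930
M5
G00 X12.114 Y5.799
M3 S349
G1 X60.548 Y124.723 F3054
G1 X101.978 Y121.425
G1 X12.114 Y5.799
M5
G00 X0.000 Y0.000

1 u = 1 mm; y_m = 190.607 − y.

[1] `<path>` cubic bezier, #008000→engrave S349 F3054: (43.997,57.370) → (64.341,62.937) → (76.768,54.636) → (89.327,37.064)

[2] `<polygon>` rectangle, #008000→engrave S349 F3054: (50.462,167.379) → (56.882,167.379) → (56.882,142.970) → (50.462,142.970) → (50.462,167.379) (closed)

[3] `<path>` quadratic bezier, #008000→engrave S349 F3054: (94.195,81.322) → (54.706,91.706) → (28.084,109.019) → (14.328,133.261)

[4] `<path>` closed polygon, #ff8800→cut S856 F855: (93.841,146.930) → (48.471,146.409) → (60.206,68.075) → (72.885,45.539) → (65.541,143.983) → (73.532,156.782) → (93.841,146.930) (closed)

[5] `<polygon>` closed polygon, #008000→engrave S349 F3054: (12.114,5.799) → (60.548,124.723) → (101.978,121.425) → (12.114,5.799) (closed)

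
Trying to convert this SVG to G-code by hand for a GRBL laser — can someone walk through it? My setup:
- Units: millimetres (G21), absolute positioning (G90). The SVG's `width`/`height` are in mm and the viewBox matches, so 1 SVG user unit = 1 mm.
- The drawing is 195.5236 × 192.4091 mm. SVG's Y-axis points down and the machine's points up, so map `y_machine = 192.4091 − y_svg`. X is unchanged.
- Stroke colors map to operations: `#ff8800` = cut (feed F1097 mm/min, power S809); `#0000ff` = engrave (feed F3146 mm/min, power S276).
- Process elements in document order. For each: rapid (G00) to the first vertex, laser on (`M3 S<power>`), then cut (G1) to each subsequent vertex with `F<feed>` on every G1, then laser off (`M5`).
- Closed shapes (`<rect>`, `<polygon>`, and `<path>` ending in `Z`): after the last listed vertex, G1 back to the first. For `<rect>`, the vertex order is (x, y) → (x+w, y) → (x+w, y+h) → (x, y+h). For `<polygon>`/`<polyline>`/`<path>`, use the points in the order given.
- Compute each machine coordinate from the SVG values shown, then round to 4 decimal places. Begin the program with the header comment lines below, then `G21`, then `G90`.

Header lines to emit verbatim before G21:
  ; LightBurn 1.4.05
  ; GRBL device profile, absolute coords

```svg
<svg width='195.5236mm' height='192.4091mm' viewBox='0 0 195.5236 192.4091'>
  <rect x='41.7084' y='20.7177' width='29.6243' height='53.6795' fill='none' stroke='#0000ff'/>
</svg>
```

; LightBurn 1.4.05
; GRBL device profile, absolute coords
G21
G90
G00 X41.7084 Y171.6914
M3 S276
G1 X71.3327 Y171.6914 F3146
G1 X71.3327 Y118.0119 F3146
G1 X41.7084 Y118.0119 F3146
G1 X41.7084 Y171.6914 F3146
M5

viewBox `0 0 195.5236 192.4091` with mm width/height → 1 unit = 1 mm. Flip: y_m = 192.4091 − y_svg.

**Shape 1** — `<rect>` rectangle, stroke `#0000ff` → engrave (S276, F3146). Machine vertices: (41.7084,171.6914) → (71.3327,171.6914) → (71.3327,118.0119) → (41.7084,118.0119) → (41.7084,171.6914). Closed: final G1 returns to the first vertex.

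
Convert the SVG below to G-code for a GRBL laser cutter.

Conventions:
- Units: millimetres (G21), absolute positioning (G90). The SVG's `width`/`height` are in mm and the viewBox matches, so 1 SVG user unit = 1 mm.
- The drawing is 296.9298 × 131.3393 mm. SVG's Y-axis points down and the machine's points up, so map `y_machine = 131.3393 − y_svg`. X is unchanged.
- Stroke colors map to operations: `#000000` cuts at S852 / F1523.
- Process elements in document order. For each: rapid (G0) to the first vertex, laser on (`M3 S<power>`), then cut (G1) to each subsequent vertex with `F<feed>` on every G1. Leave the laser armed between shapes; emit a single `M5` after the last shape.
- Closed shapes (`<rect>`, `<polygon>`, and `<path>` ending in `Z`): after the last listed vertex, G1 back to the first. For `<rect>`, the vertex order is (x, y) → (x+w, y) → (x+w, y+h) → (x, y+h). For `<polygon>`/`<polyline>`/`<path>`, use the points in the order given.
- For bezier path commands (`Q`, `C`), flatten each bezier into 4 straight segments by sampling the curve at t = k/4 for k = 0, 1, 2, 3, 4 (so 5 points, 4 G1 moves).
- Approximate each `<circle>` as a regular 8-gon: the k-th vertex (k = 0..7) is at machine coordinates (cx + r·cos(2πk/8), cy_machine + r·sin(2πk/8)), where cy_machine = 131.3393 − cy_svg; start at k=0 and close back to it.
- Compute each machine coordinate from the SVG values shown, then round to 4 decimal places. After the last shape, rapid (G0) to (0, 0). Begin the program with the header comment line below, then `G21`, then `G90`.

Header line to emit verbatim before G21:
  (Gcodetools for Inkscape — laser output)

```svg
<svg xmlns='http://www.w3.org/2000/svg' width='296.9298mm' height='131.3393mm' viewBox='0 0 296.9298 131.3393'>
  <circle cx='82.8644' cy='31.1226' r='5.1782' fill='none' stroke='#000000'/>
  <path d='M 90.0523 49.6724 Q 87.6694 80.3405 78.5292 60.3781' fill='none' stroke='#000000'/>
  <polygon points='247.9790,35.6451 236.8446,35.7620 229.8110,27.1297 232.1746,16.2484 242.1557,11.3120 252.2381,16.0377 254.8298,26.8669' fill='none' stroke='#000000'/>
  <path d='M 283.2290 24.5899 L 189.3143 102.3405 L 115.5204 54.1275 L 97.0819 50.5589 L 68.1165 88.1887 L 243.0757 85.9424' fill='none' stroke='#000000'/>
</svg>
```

(Gcodetools for Inkscape — laser output)
G21
G90
G0 X88.0426 Y100.2167
M3 S852
G1 X86.5259 Y103.8782 F1523
G1 X82.8644 Y105.3949 F1523
G1 X79.2029 Y103.8782 F1523
G1 X77.6862 Y100.2167 F1523
G1 X79.2029 Y96.5552 F1523
G1 X82.8644 Y95.0385 F1523
G1 X86.5259 Y96.5552 F1523
G1 X88.0426 Y100.2167 F1523
G0 X90.0523 Y81.6669
M3 S852
G1 X88.4385 Y69.4973 F1523
G1 X85.9801 Y63.6564 F1523
G1 X82.6770 Y64.1444 F1523
G1 X78.5292 Y70.9612 F1523
G0 X247.9790 Y95.6942
M3 S852
G1 X236.8446 Y95.5773 F1523
G1 X229.8110 Y104.2096 F1523
G1 X232.1746 Y115.0909 F1523
G1 X242.1557 Y120.0273 F1523
G1 X252.2381 Y115.3016 F1523
G1 X254.8298 Y104.4724 F1523
G1 X247.9790 Y95.6942 F1523
G0 X283.2290 Y106.7494
M3 S852
G1 X189.3143 Y28.9988 F1523
G1 X115.5204 Y77.2118 F1523
G1 X97.0819 Y80.7804 F1523
G1 X68.1165 Y43.1506 F1523
G1 X243.0757 Y45.3969 F1523
M5
G0 X0.0000 Y0.0000

Since the viewBox matches the mm dimensions, user units are millimetres directly. The only transform is the Y-flip y_m = 131.3393 − y_svg.

Shape 1 is a circle drawn with `<circle>`. Its stroke #000000 means cut at S852, F1523. After flipping Y the toolpath is (88.0426,100.2167) → (86.5259,103.8782) → (82.8644,105.3949) → (79.2029,103.8782) → (77.6862,100.2167) → (79.2029,96.5552) → (82.8644,95.0385) → (86.5259,96.5552) → (88.0426,100.2167), returning to the start.

Shape 2 is a quadratic bezier drawn with `<path>`. Its stroke #000000 means cut at S852, F1523. After flipping Y the toolpath is (90.0523,81.6669) → (88.4385,69.4973) → (85.9801,63.6564) → (82.6770,64.1444) → (78.5292,70.9612).

Shape 3 is a regular polygon drawn with `<polygon>`. Its stroke #000000 means cut at S852, F1523. After flipping Y the toolpath is (247.9790,95.6942) → (236.8446,95.5773) → (229.8110,104.2096) → (232.1746,115.0909) → (242.1557,120.0273) → (252.2381,115.3016) → (254.8298,104.4724) → (247.9790,95.6942), returning to the start.

Shape 4 is a open polyline drawn with `<path>`. Its stroke #000000 means cut at S852, F1523. After flipping Y the toolpath is (283.2290,106.7494) → (189.3143,28.9988) → (115.5204,77.2118) → (97.0819,80.7804) → (68.1165,43.1506) → (243.0757,45.3969).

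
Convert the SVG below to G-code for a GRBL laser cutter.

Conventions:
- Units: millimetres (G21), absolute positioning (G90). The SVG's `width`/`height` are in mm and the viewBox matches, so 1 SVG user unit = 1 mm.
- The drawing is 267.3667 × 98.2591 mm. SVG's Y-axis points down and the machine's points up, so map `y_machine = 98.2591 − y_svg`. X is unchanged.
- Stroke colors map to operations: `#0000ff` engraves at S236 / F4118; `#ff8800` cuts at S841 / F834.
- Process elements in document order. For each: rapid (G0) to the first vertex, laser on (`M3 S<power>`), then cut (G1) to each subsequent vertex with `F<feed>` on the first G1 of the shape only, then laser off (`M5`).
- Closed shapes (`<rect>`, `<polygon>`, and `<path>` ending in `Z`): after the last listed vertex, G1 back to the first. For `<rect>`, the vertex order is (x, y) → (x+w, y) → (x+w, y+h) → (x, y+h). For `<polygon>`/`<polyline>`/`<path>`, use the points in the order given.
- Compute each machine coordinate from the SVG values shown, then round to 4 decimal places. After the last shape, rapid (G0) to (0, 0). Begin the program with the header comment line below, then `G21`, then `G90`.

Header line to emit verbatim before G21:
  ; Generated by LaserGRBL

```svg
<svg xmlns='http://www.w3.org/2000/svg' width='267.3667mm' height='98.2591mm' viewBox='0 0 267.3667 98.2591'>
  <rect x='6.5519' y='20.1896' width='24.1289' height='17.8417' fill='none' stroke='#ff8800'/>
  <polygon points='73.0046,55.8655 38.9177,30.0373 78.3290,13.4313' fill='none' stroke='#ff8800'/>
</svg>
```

; Generated by LaserGRBL
G21
G90
G0 X6.5519 Y78.0695
M3 S841
G1 X30.6808 Y78.0695 F834
G1 X30.6808 Y60.2278
G1 X6.5519 Y60.2278
G1 X6.5519 Y78.0695
M5
G0 X73.0046 Y42.3936
M3 S841
G1 X38.9177 Y68.2218 F834
G1 X78.3290 Y84.8278
G1 X73.0046 Y42.3936
M5
G0 X0.0000 Y0.0000

viewBox `0 0 267.3667 98.2591` with mm width/height → 1 unit = 1 mm. Flip: y_m = 98.2591 − y_svg.

**Shape 1** — `<rect>` rectangle, stroke `#ff8800` → cut (S841, F834). Machine vertices: (6.5519,78.0695) → (30.6808,78.0695) → (30.6808,60.2278) → (6.5519,60.2278) → (6.5519,78.0695). Closed: final G1 returns to the first vertex.

**Shape 2** — `<polygon>` regular polygon, stroke `#ff8800` → cut (S841, F834). Machine vertices: (73.0046,42.3936) → (38.9177,68.2218) → (78.3290,84.8278) → (73.0046,42.3936). Closed: final G1 returns to the first vertex.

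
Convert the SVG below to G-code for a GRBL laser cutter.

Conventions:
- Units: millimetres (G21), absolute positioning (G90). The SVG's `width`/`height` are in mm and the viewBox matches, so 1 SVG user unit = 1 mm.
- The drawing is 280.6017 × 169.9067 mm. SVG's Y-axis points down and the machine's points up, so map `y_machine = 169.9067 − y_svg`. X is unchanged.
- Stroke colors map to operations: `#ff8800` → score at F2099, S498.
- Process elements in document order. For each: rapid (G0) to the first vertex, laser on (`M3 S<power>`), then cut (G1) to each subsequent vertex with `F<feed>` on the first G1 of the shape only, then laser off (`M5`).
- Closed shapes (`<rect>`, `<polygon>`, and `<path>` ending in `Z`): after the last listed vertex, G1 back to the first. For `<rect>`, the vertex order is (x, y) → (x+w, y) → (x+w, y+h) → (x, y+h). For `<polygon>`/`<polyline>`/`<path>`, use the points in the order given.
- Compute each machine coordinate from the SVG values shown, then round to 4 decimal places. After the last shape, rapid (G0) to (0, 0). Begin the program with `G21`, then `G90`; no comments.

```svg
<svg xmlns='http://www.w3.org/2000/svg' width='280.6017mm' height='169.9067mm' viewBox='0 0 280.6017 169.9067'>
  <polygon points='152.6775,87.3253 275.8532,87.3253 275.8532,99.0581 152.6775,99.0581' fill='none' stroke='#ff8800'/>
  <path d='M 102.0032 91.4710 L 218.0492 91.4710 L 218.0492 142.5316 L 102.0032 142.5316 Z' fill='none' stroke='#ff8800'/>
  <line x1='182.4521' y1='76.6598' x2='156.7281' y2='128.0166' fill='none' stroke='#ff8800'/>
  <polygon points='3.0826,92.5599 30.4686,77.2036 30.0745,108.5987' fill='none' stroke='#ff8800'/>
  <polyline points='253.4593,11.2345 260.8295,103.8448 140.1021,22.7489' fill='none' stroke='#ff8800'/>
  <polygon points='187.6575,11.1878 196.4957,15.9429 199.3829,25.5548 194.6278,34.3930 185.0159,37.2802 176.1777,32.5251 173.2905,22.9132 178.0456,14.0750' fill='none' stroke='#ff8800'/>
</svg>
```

Since the viewBox matches the mm dimensions, user units are millimetres directly. The only transform is the Y-flip y_m = 169.9067 − y_svg.

Shape 1 is a rectangle drawn with `<polygon>`. Its stroke #ff8800 means score at S498, F2099. After flipping Y the toolpath is (152.6775,82.5814) → (275.8532,82.5814) → (275.8532,70.8486) → (152.6775,70.8486) → (152.6775,82.5814), returning to the start.

Shape 2 is a rectangle drawn with `<path>`. Its stroke #ff8800 means score at S498, F2099. After flipping Y the toolpath is (102.0032,78.4357) → (218.0492,78.4357) → (218.0492,27.3751) → (102.0032,27.3751) → (102.0032,78.4357), returning to the start.

Shape 3 is a line segment drawn with `<line>`. Its stroke #ff8800 means score at S498, F2099. After flipping Y the toolpath is (182.4521,93.2469) → (156.7281,41.8901).

Shape 4 is a regular polygon drawn with `<polygon>`. Its stroke #ff8800 means score at S498, F2099. After flipping Y the toolpath is (3.0826,77.3468) → (30.4686,92.7031) → (30.0745,61.3080) → (3.0826,77.3468), returning to the start.

Shape 5 is a open polyline drawn with `<polyline>`. Its stroke #ff8800 means score at S498, F2099. After flipping Y the toolpath is (253.4593,158.6722) → (260.8295,66.0619) → (140.1021,147.1578).

Shape 6 is a regular polygon drawn with `<polygon>`. Its stroke #ff8800 means score at S498, F2099. After flipping Y the toolpath is (187.6575,158.7189) → (196.4957,153.9638) → (199.3829,144.3519) → (194.6278,135.5137) → (185.0159,132.6265) → (176.1777,137.3816) → (173.2905,146.9935) → (178.0456,155.8317) → (187.6575,158.7189), returning to the start.

G21
G90
G0 X152.6775 Y82.5814
M3 S498
G1 X275.8532 Y82.5814 F2099
G1 X275.8532 Y70.8486
G1 X152.6775 Y70.8486
G1 X152.6775 Y82.5814
M5
G0 X102.0032 Y78.4357
M3 S498
G1 X218.0492 Y78.4357 F2099
G1 X218.0492 Y27.3751
G1 X102.0032 Y27.3751
G1 X102.0032 Y78.4357
M5
G0 X182.4521 Y93.2469
M3 S498
G1 X156.7281 Y41.8901 F2099
M5
G0 X3.0826 Y77.3468
M3 S498
G1 X30.4686 Y92.7031 F2099
G1 X30.0745 Y61.3080
G1 X3.0826 Y77.3468
M5
G0 X253.4593 Y158.6722
M3 S498
G1 X260.8295 Y66.0619 F2099
G1 X140.1021 Y147.1578
M5
G0 X187.6575 Y158.7189
M3 S498
G1 X196.4957 Y153.9638 F2099
G1 X199.3829 Y144.3519
G1 X194.6278 Y135.5137
G1 X185.0159 Y132.6265
G1 X176.1777 Y137.3816
G1 X173.2905 Y146.9935
G1 X178.0456 Y155.8317
G1 X187.6575 Y158.7189
M5
G0 X0.0000 Y0.0000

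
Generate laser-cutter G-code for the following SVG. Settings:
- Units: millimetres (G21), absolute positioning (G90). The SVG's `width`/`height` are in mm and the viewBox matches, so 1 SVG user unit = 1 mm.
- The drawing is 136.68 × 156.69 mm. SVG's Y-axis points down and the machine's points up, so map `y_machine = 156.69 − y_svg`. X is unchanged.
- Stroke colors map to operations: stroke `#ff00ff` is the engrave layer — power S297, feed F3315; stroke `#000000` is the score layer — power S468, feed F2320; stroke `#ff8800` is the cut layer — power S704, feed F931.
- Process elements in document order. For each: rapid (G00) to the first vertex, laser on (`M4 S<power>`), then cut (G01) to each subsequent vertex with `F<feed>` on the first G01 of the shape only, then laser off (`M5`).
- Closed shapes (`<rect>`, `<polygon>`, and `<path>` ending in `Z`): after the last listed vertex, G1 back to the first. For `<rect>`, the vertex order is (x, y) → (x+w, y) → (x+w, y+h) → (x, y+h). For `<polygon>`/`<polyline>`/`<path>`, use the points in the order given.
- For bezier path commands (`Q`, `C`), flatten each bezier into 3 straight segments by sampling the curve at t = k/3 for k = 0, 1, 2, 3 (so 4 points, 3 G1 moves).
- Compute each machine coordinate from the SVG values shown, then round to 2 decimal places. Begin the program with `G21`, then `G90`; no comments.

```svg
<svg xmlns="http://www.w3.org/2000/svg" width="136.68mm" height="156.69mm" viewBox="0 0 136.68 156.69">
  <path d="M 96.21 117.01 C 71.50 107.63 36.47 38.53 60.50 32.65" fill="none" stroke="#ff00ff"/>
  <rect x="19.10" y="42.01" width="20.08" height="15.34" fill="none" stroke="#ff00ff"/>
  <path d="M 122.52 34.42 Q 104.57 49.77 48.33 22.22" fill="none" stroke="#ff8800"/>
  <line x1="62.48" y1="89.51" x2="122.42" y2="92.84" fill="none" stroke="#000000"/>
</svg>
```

G21
G90
G00 X96.21 Y39.68
M4 S297
G01 X70.63 Y64.41 F3315
G01 X53.59 Y101.64
G01 X60.50 Y124.04
M5
G00 X19.10 Y114.68
M4 S297
G01 X39.18 Y114.68 F3315
G01 X39.18 Y99.34
G01 X19.10 Y99.34
G01 X19.10 Y114.68
M5
G00 X122.52 Y122.27
M4 S704
G01 X106.30 Y116.80 F931
G01 X81.57 Y120.87
G01 X48.33 Y134.47
M5
G00 X62.48 Y67.18
M4 S468
G01 X122.42 Y63.85 F2320
M5

Since the viewBox matches the mm dimensions, user units are millimetres directly. The only transform is the Y-flip y_m = 156.69 − y_svg.

Shape 1 is a cubic bezier drawn with `<path>`. Its stroke #ff00ff means engrave at S297, F3315. After flipping Y the toolpath is (96.21,39.68) → (70.63,64.41) → (53.59,101.64) → (60.50,124.04).

Shape 2 is a rectangle drawn with `<rect>`. Its stroke #ff00ff means engrave at S297, F3315. After flipping Y the toolpath is (19.10,114.68) → (39.18,114.68) → (39.18,99.34) → (19.10,99.34) → (19.10,114.68), returning to the start.

Shape 3 is a quadratic bezier drawn with `<path>`. Its stroke #ff8800 means cut at S704, F931. After flipping Y the toolpath is (122.52,122.27) → (106.30,116.80) → (81.57,120.87) → (48.33,134.47).

Shape 4 is a line segment drawn with `<line>`. Its stroke #000000 means score at S468, F2320. After flipping Y the toolpath is (62.48,67.18) → (122.42,63.85).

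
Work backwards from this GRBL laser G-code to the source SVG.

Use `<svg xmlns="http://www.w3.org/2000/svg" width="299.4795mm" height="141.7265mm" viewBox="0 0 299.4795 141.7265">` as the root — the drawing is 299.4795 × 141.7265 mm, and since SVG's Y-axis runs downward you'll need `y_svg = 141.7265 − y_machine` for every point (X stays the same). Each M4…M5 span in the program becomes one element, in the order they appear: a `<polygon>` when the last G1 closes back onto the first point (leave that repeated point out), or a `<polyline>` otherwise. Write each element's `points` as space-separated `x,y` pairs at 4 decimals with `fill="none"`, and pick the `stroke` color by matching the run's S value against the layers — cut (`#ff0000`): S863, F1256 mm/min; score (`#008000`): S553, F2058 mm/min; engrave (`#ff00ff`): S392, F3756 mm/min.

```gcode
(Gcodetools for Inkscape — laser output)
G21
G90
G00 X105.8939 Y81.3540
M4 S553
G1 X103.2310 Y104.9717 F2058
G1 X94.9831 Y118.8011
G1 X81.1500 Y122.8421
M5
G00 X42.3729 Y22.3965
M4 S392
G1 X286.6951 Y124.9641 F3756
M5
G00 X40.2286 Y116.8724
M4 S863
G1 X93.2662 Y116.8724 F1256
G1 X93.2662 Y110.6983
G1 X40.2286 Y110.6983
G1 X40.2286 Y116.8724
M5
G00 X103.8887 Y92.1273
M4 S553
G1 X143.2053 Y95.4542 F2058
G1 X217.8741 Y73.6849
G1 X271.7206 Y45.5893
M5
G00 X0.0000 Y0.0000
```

Machine Y-up, SVG Y-down with viewBox height 141.7265, so y_svg = 141.7265 − y_machine; X carries over.

Run 1: power S553 maps to stroke `#008000` (score). The run is open, so emit a `<polyline>` with points (Y-flipped): 105.8939,60.3725 103.2310,36.7548 94.9831,22.9254 81.1500,18.8844.

Run 2: the run's S392 means `#ff00ff` (engrave). The run is open, so emit a `<polyline>` with points (Y-flipped): 42.3729,119.3300 286.6951,16.7624.

Run 3: S863 ⇒ cut layer `#ff0000`. The run returns to its start, so emit a `<polygon>` with points (Y-flipped): 40.2286,24.8541 93.2662,24.8541 93.2662,31.0282 40.2286,31.0282.

Run 4: S553 ⇒ score layer `#008000`. The run is open, so emit a `<polyline>` with points (Y-flipped): 103.8887,49.5992 143.2053,46.2723 217.8741,68.0416 271.7206,96.1372.

<svg xmlns="http://www.w3.org/2000/svg" width="299.4795mm" height="141.7265mm" viewBox="0 0 299.4795 141.7265">
  <polyline points="105.8939,60.3725 103.2310,36.7548 94.9831,22.9254 81.1500,18.8844" fill="none" stroke="#008000"/>
  <polyline points="42.3729,119.3300 286.6951,16.7624" fill="none" stroke="#ff00ff"/>
  <polygon points="40.2286,24.8541 93.2662,24.8541 93.2662,31.0282 40.2286,31.0282" fill="none" stroke="#ff0000"/>
  <polyline points="103.8887,49.5992 143.2053,46.2723 217.8741,68.0416 271.7206,96.1372" fill="none" stroke="#008000"/>
</svg>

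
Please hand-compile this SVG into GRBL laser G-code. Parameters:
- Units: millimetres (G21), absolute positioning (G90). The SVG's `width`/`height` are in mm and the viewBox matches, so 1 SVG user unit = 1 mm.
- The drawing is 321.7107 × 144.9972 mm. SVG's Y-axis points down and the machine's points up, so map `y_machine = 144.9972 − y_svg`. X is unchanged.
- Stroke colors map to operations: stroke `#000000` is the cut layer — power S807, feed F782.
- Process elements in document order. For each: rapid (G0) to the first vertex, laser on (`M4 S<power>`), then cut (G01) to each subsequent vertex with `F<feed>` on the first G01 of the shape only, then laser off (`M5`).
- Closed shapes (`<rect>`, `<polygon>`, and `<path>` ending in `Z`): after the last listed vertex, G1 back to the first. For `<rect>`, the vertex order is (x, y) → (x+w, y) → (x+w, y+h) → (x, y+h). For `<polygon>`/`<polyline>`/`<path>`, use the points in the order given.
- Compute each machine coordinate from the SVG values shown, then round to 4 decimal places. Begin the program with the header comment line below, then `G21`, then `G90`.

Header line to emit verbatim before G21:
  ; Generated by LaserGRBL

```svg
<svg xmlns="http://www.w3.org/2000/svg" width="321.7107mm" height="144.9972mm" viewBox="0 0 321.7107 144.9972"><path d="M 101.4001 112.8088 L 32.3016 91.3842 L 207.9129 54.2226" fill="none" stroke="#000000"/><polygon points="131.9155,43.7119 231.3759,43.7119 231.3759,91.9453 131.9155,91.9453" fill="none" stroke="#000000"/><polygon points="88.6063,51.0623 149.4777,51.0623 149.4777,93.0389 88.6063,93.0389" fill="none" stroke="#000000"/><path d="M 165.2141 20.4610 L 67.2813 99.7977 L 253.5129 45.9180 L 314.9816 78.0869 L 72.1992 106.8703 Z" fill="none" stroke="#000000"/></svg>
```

1 u = 1 mm; y_m = 144.9972 − y.

[1] `<path>` open polyline, #000000→cut S807 F782: (101.4001,32.1884) → (32.3016,53.6130) → (207.9129,90.7746)

[2] `<polygon>` rectangle, #000000→cut S807 F782: (131.9155,101.2853) → (231.3759,101.2853) → (231.3759,53.0519) → (131.9155,53.0519) → (131.9155,101.2853) (closed)

[3] `<polygon>` rectangle, #000000→cut S807 F782: (88.6063,93.9349) → (149.4777,93.9349) → (149.4777,51.9583) → (88.6063,51.9583) → (88.6063,93.9349) (closed)

[4] `<path>` closed polygon, #000000→cut S807 F782: (165.2141,124.5362) → (67.2813,45.1995) → (253.5129,99.0792) → (314.9816,66.9103) → (72.1992,38.1269) → (165.2141,124.5362) (closed)

; Generated by LaserGRBL
G21
G90
G0 X101.4001 Y32.1884
M4 S807
G01 X32.3016 Y53.6130 F782
G01 X207.9129 Y90.7746
M5
G0 X131.9155 Y101.2853
M4 S807
G01 X231.3759 Y101.2853 F782
G01 X231.3759 Y53.0519
G01 X131.9155 Y53.0519
G01 X131.9155 Y101.2853
M5
G0 X88.6063 Y93.9349
M4 S807
G01 X149.4777 Y93.9349 F782
G01 X149.4777 Y51.9583
G01 X88.6063 Y51.9583
G01 X88.6063 Y93.9349
M5
G0 X165.2141 Y124.5362
M4 S807
G01 X67.2813 Y45.1995 F782
G01 X253.5129 Y99.0792
G01 X314.9816 Y66.9103
G01 X72.1992 Y38.1269
G01 X165.2141 Y124.5362
M5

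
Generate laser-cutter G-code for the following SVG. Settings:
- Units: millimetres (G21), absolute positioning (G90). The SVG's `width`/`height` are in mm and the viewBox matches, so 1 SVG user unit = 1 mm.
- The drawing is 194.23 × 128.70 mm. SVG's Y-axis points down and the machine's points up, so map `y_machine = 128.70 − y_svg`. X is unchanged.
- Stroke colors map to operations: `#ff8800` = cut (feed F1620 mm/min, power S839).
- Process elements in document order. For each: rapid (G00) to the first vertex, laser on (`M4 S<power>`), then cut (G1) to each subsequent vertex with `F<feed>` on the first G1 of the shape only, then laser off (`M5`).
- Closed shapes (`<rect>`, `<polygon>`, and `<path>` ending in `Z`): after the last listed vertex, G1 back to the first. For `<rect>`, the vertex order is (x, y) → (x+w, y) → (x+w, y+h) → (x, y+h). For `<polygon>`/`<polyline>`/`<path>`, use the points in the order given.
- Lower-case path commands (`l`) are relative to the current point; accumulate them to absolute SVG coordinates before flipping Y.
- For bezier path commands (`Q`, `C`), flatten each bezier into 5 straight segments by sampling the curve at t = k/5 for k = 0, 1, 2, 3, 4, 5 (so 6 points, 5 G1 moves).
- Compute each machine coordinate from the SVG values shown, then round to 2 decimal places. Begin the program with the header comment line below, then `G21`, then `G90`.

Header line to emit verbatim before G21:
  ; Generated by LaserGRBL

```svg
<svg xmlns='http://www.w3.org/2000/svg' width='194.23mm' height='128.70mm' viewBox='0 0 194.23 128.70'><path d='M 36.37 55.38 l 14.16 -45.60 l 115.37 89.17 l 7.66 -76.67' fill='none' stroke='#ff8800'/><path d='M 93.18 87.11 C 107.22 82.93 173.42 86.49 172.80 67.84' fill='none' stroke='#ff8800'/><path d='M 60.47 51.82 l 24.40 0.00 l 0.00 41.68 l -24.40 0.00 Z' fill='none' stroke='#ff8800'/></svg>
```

viewBox `0 0 194.23 128.70` with mm width/height → 1 unit = 1 mm. Flip: y_m = 128.70 − y_svg.

**Shape 1** — `<path>` open polyline, stroke `#ff8800` → cut (S839, F1620). Machine vertices: (36.37,73.32) → (50.53,118.92) → (165.90,29.75) → (173.56,106.42). Open path.

**Shape 2** — `<path>` cubic bezier, stroke `#ff8800` → cut (S839, F1620). Control points (SVG): P0=(93.18,87.11), P1=(107.22,82.93), P2=(173.42,86.49), P3=(172.80,67.84); sampled at t=k/5. Machine vertices: (93.18,41.59) → (106.91,43.41) → (127.45,44.81) → (149.09,47.22) → (166.11,52.10) → (172.80,60.86). Open path.

**Shape 3** — `<path>` rectangle, stroke `#ff8800` → cut (S839, F1620). Machine vertices: (60.47,76.88) → (84.87,76.88) → (84.87,35.20) → (60.47,35.20) → (60.47,76.88). Closed: final G1 returns to the first vertex.

; Generated by LaserGRBL
G21
G90
G00 X36.37 Y73.32
M4 S839
G1 X50.53 Y118.92 F1620
G1 X165.90 Y29.75
G1 X173.56 Y106.42
M5
G00 X93.18 Y41.59
M4 S839
G1 X106.91 Y43.41 F1620
G1 X127.45 Y44.81
G1 X149.09 Y47.22
G1 X166.11 Y52.10
G1 X172.80 Y60.86
M5
G00 X60.47 Y76.88
M4 S839
G1 X84.87 Y76.88 F1620
G1 X84.87 Y35.20
G1 X60.47 Y35.20
G1 X60.47 Y76.88
M5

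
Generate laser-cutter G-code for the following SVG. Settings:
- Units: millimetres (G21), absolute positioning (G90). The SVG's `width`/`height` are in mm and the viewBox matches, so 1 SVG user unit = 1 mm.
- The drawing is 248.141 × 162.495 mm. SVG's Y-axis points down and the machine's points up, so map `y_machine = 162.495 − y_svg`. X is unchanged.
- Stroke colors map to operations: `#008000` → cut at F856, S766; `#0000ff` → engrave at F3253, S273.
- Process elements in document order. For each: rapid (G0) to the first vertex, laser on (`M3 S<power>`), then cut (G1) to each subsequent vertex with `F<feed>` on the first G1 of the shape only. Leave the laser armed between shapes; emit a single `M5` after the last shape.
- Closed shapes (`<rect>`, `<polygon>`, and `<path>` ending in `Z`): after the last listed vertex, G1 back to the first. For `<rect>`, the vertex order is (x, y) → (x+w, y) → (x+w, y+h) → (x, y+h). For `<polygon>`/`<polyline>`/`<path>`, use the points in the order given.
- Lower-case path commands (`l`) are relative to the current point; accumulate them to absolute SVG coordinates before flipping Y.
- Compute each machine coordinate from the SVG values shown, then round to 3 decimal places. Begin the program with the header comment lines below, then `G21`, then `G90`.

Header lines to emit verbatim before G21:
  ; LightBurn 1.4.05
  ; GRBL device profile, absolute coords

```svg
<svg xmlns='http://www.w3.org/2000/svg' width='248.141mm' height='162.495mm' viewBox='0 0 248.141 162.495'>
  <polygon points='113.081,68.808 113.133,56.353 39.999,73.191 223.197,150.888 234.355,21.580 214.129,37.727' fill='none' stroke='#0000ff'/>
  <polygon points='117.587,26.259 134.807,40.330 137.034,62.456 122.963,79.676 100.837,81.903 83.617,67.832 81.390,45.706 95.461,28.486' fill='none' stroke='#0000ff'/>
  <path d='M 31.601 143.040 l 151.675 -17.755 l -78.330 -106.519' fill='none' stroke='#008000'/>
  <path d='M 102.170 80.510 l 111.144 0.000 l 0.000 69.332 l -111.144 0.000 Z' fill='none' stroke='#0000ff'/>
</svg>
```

viewBox `0 0 248.141 162.495` with mm width/height → 1 unit = 1 mm. Flip: y_m = 162.495 − y_svg.

**Shape 1** — `<polygon>` closed polygon, stroke `#0000ff` → engrave (S273, F3253). Machine vertices: (113.081,93.687) → (113.133,106.142) → (39.999,89.304) → (223.197,11.607) → (234.355,140.915) → (214.129,124.768) → (113.081,93.687). Closed: final G1 returns to the first vertex.

**Shape 2** — `<polygon>` regular polygon, stroke `#0000ff` → engrave (S273, F3253). Machine vertices: (117.587,136.236) → (134.807,122.165) → (137.034,100.039) → (122.963,82.819) → (100.837,80.592) → (83.617,94.663) → (81.390,116.789) → (95.461,134.009) → (117.587,136.236). Closed: final G1 returns to the first vertex.

**Shape 3** — `<path>` open polyline, stroke `#008000` → cut (S766, F856). Machine vertices: (31.601,19.455) → (183.276,37.210) → (104.946,143.729). Open path.

**Shape 4** — `<path>` rectangle, stroke `#0000ff` → engrave (S273, F3253). Machine vertices: (102.170,81.985) → (213.314,81.985) → (213.314,12.653) → (102.170,12.653) → (102.170,81.985). Closed: final G1 returns to the first vertex.

; LightBurn 1.4.05
; GRBL device profile, absolute coords
G21
G90
G0 X113.081 Y93.687
M3 S273
G1 X113.133 Y106.142 F3253
G1 X39.999 Y89.304
G1 X223.197 Y11.607
G1 X234.355 Y140.915
G1 X214.129 Y124.768
G1 X113.081 Y93.687
G0 X117.587 Y136.236
M3 S273
G1 X134.807 Y122.165 F3253
G1 X137.034 Y100.039
G1 X122.963 Y82.819
G1 X100.837 Y80.592
G1 X83.617 Y94.663
G1 X81.390 Y116.789
G1 X95.461 Y134.009
G1 X117.587 Y136.236
G0 X31.601 Y19.455
M3 S766
G1 X183.276 Y37.210 F856
G1 X104.946 Y143.729
G0 X102.170 Y81.985
M3 S273
G1 X213.314 Y81.985 F3253
G1 X213.314 Y12.653
G1 X102.170 Y12.653
G1 X102.170 Y81.985
M5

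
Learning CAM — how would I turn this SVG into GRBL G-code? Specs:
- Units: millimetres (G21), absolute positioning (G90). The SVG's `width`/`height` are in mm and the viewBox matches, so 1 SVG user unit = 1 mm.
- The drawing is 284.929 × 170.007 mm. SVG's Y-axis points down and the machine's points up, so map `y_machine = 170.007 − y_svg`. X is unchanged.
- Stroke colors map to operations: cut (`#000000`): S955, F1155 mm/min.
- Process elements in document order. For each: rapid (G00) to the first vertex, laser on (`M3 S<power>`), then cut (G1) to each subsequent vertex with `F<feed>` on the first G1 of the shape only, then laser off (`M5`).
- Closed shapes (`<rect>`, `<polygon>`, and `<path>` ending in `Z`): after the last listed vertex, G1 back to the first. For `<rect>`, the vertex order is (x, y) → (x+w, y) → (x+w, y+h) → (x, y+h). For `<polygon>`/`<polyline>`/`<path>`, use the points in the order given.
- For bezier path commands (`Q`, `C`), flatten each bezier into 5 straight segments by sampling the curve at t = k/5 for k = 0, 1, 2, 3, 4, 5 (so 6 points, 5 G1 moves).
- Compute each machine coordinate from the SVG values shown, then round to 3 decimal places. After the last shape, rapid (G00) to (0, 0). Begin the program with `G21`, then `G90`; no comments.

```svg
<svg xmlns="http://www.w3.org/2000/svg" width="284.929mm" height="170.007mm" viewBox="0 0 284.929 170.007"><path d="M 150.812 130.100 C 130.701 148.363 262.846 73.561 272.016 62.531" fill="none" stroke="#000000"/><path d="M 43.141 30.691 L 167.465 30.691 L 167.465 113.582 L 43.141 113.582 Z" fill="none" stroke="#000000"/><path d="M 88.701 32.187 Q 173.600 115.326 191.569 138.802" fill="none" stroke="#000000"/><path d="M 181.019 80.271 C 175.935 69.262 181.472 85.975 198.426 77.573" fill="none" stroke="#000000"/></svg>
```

G21
G90
G00 X150.812 Y39.907
M3 S955
G1 X154.814 Y38.862 F1155
G1 X182.147 Y52.625
G1 X219.599 Y73.667
G1 X253.959 Y94.460
G1 X272.016 Y107.476
M5
G00 X43.141 Y139.316
M3 S955
G1 X167.465 Y139.316 F1155
G1 X167.465 Y56.425
G1 X43.141 Y56.425
G1 X43.141 Y139.316
M5
G00 X88.701 Y137.820
M3 S955
G1 X119.983 Y106.951 F1155
G1 X145.911 Y80.855
G1 X166.485 Y59.532
G1 X181.704 Y42.982
G1 X191.569 Y31.205
M5
G00 X181.019 Y89.736
M3 S955
G1 X179.249 Y93.437 F1155
G1 X180.067 Y93.022
G1 X183.510 Y91.025
G1 X189.617 Y89.984
G1 X198.426 Y92.434
M5
G00 X0.000 Y0.000

1 u = 1 mm; y_m = 170.007 − y.

[1] `<path>` cubic bezier, #000000→cut S955 F1155: (150.812,39.907) → (154.814,38.862) → (182.147,52.625) → (219.599,73.667) → (253.959,94.460) → (272.016,107.476)

[2] `<path>` rectangle, #000000→cut S955 F1155: (43.141,139.316) → (167.465,139.316) → (167.465,56.425) → (43.141,56.425) → (43.141,139.316) (closed)

[3] `<path>` quadratic bezier, #000000→cut S955 F1155: (88.701,137.820) → (119.983,106.951) → (145.911,80.855) → (166.485,59.532) → (181.704,42.982) → (191.569,31.205)

[4] `<path>` cubic bezier, #000000→cut S955 F1155: (181.019,89.736) → (179.249,93.437) → (180.067,93.022) → (183.510,91.025) → (189.617,89.984) → (198.426,92.434)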